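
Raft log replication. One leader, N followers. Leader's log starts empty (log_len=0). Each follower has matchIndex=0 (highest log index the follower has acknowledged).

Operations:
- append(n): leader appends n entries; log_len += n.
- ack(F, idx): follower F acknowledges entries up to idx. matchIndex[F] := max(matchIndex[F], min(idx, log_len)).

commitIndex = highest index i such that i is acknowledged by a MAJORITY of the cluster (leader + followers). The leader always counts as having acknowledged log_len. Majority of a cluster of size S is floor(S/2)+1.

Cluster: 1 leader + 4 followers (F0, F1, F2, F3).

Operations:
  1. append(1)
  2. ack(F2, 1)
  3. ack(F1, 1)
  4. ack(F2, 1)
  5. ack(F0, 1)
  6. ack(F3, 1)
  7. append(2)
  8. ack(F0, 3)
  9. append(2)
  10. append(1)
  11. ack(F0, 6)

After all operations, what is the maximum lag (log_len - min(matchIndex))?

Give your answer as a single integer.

Op 1: append 1 -> log_len=1
Op 2: F2 acks idx 1 -> match: F0=0 F1=0 F2=1 F3=0; commitIndex=0
Op 3: F1 acks idx 1 -> match: F0=0 F1=1 F2=1 F3=0; commitIndex=1
Op 4: F2 acks idx 1 -> match: F0=0 F1=1 F2=1 F3=0; commitIndex=1
Op 5: F0 acks idx 1 -> match: F0=1 F1=1 F2=1 F3=0; commitIndex=1
Op 6: F3 acks idx 1 -> match: F0=1 F1=1 F2=1 F3=1; commitIndex=1
Op 7: append 2 -> log_len=3
Op 8: F0 acks idx 3 -> match: F0=3 F1=1 F2=1 F3=1; commitIndex=1
Op 9: append 2 -> log_len=5
Op 10: append 1 -> log_len=6
Op 11: F0 acks idx 6 -> match: F0=6 F1=1 F2=1 F3=1; commitIndex=1

Answer: 5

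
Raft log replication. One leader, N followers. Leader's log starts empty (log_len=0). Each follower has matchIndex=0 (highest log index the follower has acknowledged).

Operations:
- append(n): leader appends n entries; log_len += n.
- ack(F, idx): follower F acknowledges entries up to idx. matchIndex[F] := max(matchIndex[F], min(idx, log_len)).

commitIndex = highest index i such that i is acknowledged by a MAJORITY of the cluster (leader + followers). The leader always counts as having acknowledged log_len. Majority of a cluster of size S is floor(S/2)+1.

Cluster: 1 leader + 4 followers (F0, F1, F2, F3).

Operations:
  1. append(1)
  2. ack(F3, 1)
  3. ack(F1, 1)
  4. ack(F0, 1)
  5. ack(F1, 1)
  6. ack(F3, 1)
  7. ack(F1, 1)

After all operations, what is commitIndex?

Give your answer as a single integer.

Answer: 1

Derivation:
Op 1: append 1 -> log_len=1
Op 2: F3 acks idx 1 -> match: F0=0 F1=0 F2=0 F3=1; commitIndex=0
Op 3: F1 acks idx 1 -> match: F0=0 F1=1 F2=0 F3=1; commitIndex=1
Op 4: F0 acks idx 1 -> match: F0=1 F1=1 F2=0 F3=1; commitIndex=1
Op 5: F1 acks idx 1 -> match: F0=1 F1=1 F2=0 F3=1; commitIndex=1
Op 6: F3 acks idx 1 -> match: F0=1 F1=1 F2=0 F3=1; commitIndex=1
Op 7: F1 acks idx 1 -> match: F0=1 F1=1 F2=0 F3=1; commitIndex=1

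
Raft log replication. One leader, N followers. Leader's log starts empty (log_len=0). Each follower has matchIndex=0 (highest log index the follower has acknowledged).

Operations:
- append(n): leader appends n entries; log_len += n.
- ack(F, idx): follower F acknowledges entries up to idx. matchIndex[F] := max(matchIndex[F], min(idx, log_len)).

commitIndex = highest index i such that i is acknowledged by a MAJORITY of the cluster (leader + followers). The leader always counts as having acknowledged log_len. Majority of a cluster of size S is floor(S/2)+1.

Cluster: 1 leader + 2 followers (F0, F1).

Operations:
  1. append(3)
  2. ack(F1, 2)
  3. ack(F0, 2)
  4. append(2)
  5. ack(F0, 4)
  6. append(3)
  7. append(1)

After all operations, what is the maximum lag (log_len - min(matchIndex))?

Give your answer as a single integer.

Op 1: append 3 -> log_len=3
Op 2: F1 acks idx 2 -> match: F0=0 F1=2; commitIndex=2
Op 3: F0 acks idx 2 -> match: F0=2 F1=2; commitIndex=2
Op 4: append 2 -> log_len=5
Op 5: F0 acks idx 4 -> match: F0=4 F1=2; commitIndex=4
Op 6: append 3 -> log_len=8
Op 7: append 1 -> log_len=9

Answer: 7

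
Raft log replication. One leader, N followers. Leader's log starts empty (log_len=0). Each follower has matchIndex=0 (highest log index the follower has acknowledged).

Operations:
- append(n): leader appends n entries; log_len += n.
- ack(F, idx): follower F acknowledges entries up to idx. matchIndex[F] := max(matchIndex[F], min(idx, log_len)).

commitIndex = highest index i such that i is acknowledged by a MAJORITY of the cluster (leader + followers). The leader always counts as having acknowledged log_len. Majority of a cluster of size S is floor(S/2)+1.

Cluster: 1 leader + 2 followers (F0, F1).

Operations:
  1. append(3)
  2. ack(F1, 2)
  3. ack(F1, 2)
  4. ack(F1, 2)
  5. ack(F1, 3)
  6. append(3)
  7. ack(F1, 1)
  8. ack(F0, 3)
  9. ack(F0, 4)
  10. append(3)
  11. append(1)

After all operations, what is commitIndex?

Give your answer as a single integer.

Answer: 4

Derivation:
Op 1: append 3 -> log_len=3
Op 2: F1 acks idx 2 -> match: F0=0 F1=2; commitIndex=2
Op 3: F1 acks idx 2 -> match: F0=0 F1=2; commitIndex=2
Op 4: F1 acks idx 2 -> match: F0=0 F1=2; commitIndex=2
Op 5: F1 acks idx 3 -> match: F0=0 F1=3; commitIndex=3
Op 6: append 3 -> log_len=6
Op 7: F1 acks idx 1 -> match: F0=0 F1=3; commitIndex=3
Op 8: F0 acks idx 3 -> match: F0=3 F1=3; commitIndex=3
Op 9: F0 acks idx 4 -> match: F0=4 F1=3; commitIndex=4
Op 10: append 3 -> log_len=9
Op 11: append 1 -> log_len=10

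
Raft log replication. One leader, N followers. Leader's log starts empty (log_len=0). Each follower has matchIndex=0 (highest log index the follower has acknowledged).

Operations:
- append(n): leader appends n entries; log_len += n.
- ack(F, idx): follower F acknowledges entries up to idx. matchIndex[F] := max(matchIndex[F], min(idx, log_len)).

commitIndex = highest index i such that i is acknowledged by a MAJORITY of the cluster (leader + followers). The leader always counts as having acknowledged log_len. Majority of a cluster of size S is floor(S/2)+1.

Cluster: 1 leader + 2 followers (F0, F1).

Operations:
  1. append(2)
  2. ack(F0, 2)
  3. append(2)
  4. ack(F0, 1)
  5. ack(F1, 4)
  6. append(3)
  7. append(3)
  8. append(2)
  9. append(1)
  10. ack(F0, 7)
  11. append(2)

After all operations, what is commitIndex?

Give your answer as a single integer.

Op 1: append 2 -> log_len=2
Op 2: F0 acks idx 2 -> match: F0=2 F1=0; commitIndex=2
Op 3: append 2 -> log_len=4
Op 4: F0 acks idx 1 -> match: F0=2 F1=0; commitIndex=2
Op 5: F1 acks idx 4 -> match: F0=2 F1=4; commitIndex=4
Op 6: append 3 -> log_len=7
Op 7: append 3 -> log_len=10
Op 8: append 2 -> log_len=12
Op 9: append 1 -> log_len=13
Op 10: F0 acks idx 7 -> match: F0=7 F1=4; commitIndex=7
Op 11: append 2 -> log_len=15

Answer: 7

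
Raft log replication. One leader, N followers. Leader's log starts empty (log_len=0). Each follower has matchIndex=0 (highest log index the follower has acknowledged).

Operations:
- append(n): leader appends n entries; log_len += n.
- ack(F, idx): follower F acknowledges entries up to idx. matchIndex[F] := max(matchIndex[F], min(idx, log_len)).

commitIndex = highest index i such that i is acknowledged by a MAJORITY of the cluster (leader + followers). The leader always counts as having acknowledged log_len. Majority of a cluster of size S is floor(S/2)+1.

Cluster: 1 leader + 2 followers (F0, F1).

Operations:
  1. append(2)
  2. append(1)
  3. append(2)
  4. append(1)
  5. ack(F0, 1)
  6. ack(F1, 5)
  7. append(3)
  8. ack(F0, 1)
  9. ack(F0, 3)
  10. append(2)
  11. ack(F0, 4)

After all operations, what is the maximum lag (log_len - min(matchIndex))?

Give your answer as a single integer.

Answer: 7

Derivation:
Op 1: append 2 -> log_len=2
Op 2: append 1 -> log_len=3
Op 3: append 2 -> log_len=5
Op 4: append 1 -> log_len=6
Op 5: F0 acks idx 1 -> match: F0=1 F1=0; commitIndex=1
Op 6: F1 acks idx 5 -> match: F0=1 F1=5; commitIndex=5
Op 7: append 3 -> log_len=9
Op 8: F0 acks idx 1 -> match: F0=1 F1=5; commitIndex=5
Op 9: F0 acks idx 3 -> match: F0=3 F1=5; commitIndex=5
Op 10: append 2 -> log_len=11
Op 11: F0 acks idx 4 -> match: F0=4 F1=5; commitIndex=5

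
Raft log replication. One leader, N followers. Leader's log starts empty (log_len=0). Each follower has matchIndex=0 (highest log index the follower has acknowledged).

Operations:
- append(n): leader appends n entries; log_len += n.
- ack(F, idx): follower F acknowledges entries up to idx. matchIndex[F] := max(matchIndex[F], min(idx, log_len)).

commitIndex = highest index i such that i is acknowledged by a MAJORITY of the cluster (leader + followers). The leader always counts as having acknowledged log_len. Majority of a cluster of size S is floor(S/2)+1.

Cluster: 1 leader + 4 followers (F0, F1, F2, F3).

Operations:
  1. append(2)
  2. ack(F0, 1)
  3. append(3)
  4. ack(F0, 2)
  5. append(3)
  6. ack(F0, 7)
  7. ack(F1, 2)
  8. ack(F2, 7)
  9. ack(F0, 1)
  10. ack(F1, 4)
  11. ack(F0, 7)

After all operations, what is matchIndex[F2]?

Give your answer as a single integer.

Op 1: append 2 -> log_len=2
Op 2: F0 acks idx 1 -> match: F0=1 F1=0 F2=0 F3=0; commitIndex=0
Op 3: append 3 -> log_len=5
Op 4: F0 acks idx 2 -> match: F0=2 F1=0 F2=0 F3=0; commitIndex=0
Op 5: append 3 -> log_len=8
Op 6: F0 acks idx 7 -> match: F0=7 F1=0 F2=0 F3=0; commitIndex=0
Op 7: F1 acks idx 2 -> match: F0=7 F1=2 F2=0 F3=0; commitIndex=2
Op 8: F2 acks idx 7 -> match: F0=7 F1=2 F2=7 F3=0; commitIndex=7
Op 9: F0 acks idx 1 -> match: F0=7 F1=2 F2=7 F3=0; commitIndex=7
Op 10: F1 acks idx 4 -> match: F0=7 F1=4 F2=7 F3=0; commitIndex=7
Op 11: F0 acks idx 7 -> match: F0=7 F1=4 F2=7 F3=0; commitIndex=7

Answer: 7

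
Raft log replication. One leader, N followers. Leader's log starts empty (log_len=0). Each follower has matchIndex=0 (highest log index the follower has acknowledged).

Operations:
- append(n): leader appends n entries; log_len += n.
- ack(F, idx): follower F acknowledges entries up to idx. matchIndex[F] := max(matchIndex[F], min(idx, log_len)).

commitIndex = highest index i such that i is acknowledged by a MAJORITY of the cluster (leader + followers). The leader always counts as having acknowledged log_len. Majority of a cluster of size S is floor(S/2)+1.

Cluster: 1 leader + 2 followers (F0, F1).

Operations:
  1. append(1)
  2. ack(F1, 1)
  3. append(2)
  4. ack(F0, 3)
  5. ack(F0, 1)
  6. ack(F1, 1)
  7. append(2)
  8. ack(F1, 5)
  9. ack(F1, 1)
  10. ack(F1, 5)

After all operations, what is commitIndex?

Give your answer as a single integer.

Answer: 5

Derivation:
Op 1: append 1 -> log_len=1
Op 2: F1 acks idx 1 -> match: F0=0 F1=1; commitIndex=1
Op 3: append 2 -> log_len=3
Op 4: F0 acks idx 3 -> match: F0=3 F1=1; commitIndex=3
Op 5: F0 acks idx 1 -> match: F0=3 F1=1; commitIndex=3
Op 6: F1 acks idx 1 -> match: F0=3 F1=1; commitIndex=3
Op 7: append 2 -> log_len=5
Op 8: F1 acks idx 5 -> match: F0=3 F1=5; commitIndex=5
Op 9: F1 acks idx 1 -> match: F0=3 F1=5; commitIndex=5
Op 10: F1 acks idx 5 -> match: F0=3 F1=5; commitIndex=5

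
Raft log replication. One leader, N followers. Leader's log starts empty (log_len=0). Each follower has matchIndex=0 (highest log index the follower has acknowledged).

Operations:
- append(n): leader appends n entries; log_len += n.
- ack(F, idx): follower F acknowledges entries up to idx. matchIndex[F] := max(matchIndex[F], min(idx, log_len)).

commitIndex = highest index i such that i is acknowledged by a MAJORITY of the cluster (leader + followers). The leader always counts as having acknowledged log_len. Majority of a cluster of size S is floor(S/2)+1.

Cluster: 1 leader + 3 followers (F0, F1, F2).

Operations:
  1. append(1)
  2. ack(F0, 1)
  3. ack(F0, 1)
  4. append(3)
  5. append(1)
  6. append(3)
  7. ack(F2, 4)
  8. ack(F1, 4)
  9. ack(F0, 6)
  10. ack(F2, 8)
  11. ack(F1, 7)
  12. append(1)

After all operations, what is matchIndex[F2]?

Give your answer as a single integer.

Op 1: append 1 -> log_len=1
Op 2: F0 acks idx 1 -> match: F0=1 F1=0 F2=0; commitIndex=0
Op 3: F0 acks idx 1 -> match: F0=1 F1=0 F2=0; commitIndex=0
Op 4: append 3 -> log_len=4
Op 5: append 1 -> log_len=5
Op 6: append 3 -> log_len=8
Op 7: F2 acks idx 4 -> match: F0=1 F1=0 F2=4; commitIndex=1
Op 8: F1 acks idx 4 -> match: F0=1 F1=4 F2=4; commitIndex=4
Op 9: F0 acks idx 6 -> match: F0=6 F1=4 F2=4; commitIndex=4
Op 10: F2 acks idx 8 -> match: F0=6 F1=4 F2=8; commitIndex=6
Op 11: F1 acks idx 7 -> match: F0=6 F1=7 F2=8; commitIndex=7
Op 12: append 1 -> log_len=9

Answer: 8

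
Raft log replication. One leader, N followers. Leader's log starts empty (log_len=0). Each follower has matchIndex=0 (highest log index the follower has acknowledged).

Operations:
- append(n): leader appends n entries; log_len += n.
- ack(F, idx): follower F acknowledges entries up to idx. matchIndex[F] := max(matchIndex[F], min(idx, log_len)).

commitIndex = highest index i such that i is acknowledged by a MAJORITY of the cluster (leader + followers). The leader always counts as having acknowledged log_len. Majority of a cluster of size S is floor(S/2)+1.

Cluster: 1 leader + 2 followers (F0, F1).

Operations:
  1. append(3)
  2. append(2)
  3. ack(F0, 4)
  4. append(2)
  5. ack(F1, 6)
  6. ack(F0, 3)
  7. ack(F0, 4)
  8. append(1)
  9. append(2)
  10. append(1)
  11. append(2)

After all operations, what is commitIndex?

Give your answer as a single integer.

Answer: 6

Derivation:
Op 1: append 3 -> log_len=3
Op 2: append 2 -> log_len=5
Op 3: F0 acks idx 4 -> match: F0=4 F1=0; commitIndex=4
Op 4: append 2 -> log_len=7
Op 5: F1 acks idx 6 -> match: F0=4 F1=6; commitIndex=6
Op 6: F0 acks idx 3 -> match: F0=4 F1=6; commitIndex=6
Op 7: F0 acks idx 4 -> match: F0=4 F1=6; commitIndex=6
Op 8: append 1 -> log_len=8
Op 9: append 2 -> log_len=10
Op 10: append 1 -> log_len=11
Op 11: append 2 -> log_len=13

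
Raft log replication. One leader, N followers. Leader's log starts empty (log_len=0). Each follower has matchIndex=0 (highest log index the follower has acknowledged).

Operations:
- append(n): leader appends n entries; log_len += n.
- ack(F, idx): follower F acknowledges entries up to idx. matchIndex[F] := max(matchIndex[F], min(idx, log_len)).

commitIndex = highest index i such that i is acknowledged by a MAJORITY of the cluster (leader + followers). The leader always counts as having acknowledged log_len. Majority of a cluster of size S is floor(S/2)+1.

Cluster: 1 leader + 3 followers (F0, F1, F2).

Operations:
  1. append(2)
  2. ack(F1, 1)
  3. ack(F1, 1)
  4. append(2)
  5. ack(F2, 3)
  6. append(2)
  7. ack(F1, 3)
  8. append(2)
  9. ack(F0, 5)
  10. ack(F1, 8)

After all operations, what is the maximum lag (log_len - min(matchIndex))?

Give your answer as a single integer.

Answer: 5

Derivation:
Op 1: append 2 -> log_len=2
Op 2: F1 acks idx 1 -> match: F0=0 F1=1 F2=0; commitIndex=0
Op 3: F1 acks idx 1 -> match: F0=0 F1=1 F2=0; commitIndex=0
Op 4: append 2 -> log_len=4
Op 5: F2 acks idx 3 -> match: F0=0 F1=1 F2=3; commitIndex=1
Op 6: append 2 -> log_len=6
Op 7: F1 acks idx 3 -> match: F0=0 F1=3 F2=3; commitIndex=3
Op 8: append 2 -> log_len=8
Op 9: F0 acks idx 5 -> match: F0=5 F1=3 F2=3; commitIndex=3
Op 10: F1 acks idx 8 -> match: F0=5 F1=8 F2=3; commitIndex=5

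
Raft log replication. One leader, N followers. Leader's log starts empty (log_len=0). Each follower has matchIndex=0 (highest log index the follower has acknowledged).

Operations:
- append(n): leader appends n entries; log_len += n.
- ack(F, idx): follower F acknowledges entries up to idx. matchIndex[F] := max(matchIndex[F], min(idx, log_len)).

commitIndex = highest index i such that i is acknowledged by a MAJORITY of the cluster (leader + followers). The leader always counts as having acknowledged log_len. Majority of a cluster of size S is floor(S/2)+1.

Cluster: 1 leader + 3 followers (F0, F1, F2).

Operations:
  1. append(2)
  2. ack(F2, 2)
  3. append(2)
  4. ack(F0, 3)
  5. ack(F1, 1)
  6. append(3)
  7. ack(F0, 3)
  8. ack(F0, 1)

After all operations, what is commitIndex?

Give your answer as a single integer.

Answer: 2

Derivation:
Op 1: append 2 -> log_len=2
Op 2: F2 acks idx 2 -> match: F0=0 F1=0 F2=2; commitIndex=0
Op 3: append 2 -> log_len=4
Op 4: F0 acks idx 3 -> match: F0=3 F1=0 F2=2; commitIndex=2
Op 5: F1 acks idx 1 -> match: F0=3 F1=1 F2=2; commitIndex=2
Op 6: append 3 -> log_len=7
Op 7: F0 acks idx 3 -> match: F0=3 F1=1 F2=2; commitIndex=2
Op 8: F0 acks idx 1 -> match: F0=3 F1=1 F2=2; commitIndex=2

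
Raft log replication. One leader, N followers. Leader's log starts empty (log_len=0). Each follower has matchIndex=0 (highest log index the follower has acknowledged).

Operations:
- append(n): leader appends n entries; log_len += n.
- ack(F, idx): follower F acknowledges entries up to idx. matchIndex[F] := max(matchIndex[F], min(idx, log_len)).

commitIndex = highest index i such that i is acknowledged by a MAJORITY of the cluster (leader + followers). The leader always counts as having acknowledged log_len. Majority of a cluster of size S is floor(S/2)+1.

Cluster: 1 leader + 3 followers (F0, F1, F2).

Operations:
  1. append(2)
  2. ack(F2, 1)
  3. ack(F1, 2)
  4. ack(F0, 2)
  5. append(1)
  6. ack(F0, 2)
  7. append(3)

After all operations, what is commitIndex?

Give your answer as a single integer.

Op 1: append 2 -> log_len=2
Op 2: F2 acks idx 1 -> match: F0=0 F1=0 F2=1; commitIndex=0
Op 3: F1 acks idx 2 -> match: F0=0 F1=2 F2=1; commitIndex=1
Op 4: F0 acks idx 2 -> match: F0=2 F1=2 F2=1; commitIndex=2
Op 5: append 1 -> log_len=3
Op 6: F0 acks idx 2 -> match: F0=2 F1=2 F2=1; commitIndex=2
Op 7: append 3 -> log_len=6

Answer: 2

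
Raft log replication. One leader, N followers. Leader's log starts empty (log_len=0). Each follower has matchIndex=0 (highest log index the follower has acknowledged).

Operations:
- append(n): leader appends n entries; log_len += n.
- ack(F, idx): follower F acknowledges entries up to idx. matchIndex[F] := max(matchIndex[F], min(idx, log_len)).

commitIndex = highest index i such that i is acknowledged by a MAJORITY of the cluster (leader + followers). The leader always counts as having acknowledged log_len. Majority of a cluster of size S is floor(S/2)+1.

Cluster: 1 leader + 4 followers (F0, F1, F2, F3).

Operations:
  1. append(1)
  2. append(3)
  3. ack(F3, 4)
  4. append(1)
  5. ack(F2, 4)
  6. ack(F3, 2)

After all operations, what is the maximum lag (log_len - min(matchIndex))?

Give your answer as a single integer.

Op 1: append 1 -> log_len=1
Op 2: append 3 -> log_len=4
Op 3: F3 acks idx 4 -> match: F0=0 F1=0 F2=0 F3=4; commitIndex=0
Op 4: append 1 -> log_len=5
Op 5: F2 acks idx 4 -> match: F0=0 F1=0 F2=4 F3=4; commitIndex=4
Op 6: F3 acks idx 2 -> match: F0=0 F1=0 F2=4 F3=4; commitIndex=4

Answer: 5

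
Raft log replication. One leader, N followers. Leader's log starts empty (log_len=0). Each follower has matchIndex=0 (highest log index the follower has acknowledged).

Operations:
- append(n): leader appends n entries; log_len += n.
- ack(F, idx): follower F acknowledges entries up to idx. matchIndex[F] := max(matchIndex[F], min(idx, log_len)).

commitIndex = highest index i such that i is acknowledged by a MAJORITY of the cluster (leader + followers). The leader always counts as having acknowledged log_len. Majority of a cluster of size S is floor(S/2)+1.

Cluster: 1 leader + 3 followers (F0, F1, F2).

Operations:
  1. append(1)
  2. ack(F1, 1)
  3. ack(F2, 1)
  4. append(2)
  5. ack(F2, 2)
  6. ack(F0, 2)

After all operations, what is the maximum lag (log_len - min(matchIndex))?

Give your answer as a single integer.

Op 1: append 1 -> log_len=1
Op 2: F1 acks idx 1 -> match: F0=0 F1=1 F2=0; commitIndex=0
Op 3: F2 acks idx 1 -> match: F0=0 F1=1 F2=1; commitIndex=1
Op 4: append 2 -> log_len=3
Op 5: F2 acks idx 2 -> match: F0=0 F1=1 F2=2; commitIndex=1
Op 6: F0 acks idx 2 -> match: F0=2 F1=1 F2=2; commitIndex=2

Answer: 2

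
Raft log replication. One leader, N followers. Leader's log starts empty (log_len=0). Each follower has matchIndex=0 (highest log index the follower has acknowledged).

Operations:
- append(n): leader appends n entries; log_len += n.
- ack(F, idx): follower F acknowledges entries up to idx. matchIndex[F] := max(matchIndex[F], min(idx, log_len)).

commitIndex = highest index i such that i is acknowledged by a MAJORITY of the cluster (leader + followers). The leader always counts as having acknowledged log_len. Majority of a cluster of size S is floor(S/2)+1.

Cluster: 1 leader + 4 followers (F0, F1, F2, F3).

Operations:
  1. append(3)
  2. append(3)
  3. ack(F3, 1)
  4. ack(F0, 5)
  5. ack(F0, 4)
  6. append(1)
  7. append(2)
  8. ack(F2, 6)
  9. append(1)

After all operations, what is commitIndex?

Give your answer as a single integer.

Op 1: append 3 -> log_len=3
Op 2: append 3 -> log_len=6
Op 3: F3 acks idx 1 -> match: F0=0 F1=0 F2=0 F3=1; commitIndex=0
Op 4: F0 acks idx 5 -> match: F0=5 F1=0 F2=0 F3=1; commitIndex=1
Op 5: F0 acks idx 4 -> match: F0=5 F1=0 F2=0 F3=1; commitIndex=1
Op 6: append 1 -> log_len=7
Op 7: append 2 -> log_len=9
Op 8: F2 acks idx 6 -> match: F0=5 F1=0 F2=6 F3=1; commitIndex=5
Op 9: append 1 -> log_len=10

Answer: 5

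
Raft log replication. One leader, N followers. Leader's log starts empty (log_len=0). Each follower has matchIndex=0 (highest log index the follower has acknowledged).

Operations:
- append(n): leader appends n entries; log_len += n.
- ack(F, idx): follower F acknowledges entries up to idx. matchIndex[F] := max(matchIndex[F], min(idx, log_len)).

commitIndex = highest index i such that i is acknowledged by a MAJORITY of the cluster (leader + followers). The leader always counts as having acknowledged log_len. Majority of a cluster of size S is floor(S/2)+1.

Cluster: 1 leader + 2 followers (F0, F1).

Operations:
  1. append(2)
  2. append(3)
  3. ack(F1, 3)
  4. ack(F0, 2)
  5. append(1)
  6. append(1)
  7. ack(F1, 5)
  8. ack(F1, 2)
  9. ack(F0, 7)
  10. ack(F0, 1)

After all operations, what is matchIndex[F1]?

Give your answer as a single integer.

Answer: 5

Derivation:
Op 1: append 2 -> log_len=2
Op 2: append 3 -> log_len=5
Op 3: F1 acks idx 3 -> match: F0=0 F1=3; commitIndex=3
Op 4: F0 acks idx 2 -> match: F0=2 F1=3; commitIndex=3
Op 5: append 1 -> log_len=6
Op 6: append 1 -> log_len=7
Op 7: F1 acks idx 5 -> match: F0=2 F1=5; commitIndex=5
Op 8: F1 acks idx 2 -> match: F0=2 F1=5; commitIndex=5
Op 9: F0 acks idx 7 -> match: F0=7 F1=5; commitIndex=7
Op 10: F0 acks idx 1 -> match: F0=7 F1=5; commitIndex=7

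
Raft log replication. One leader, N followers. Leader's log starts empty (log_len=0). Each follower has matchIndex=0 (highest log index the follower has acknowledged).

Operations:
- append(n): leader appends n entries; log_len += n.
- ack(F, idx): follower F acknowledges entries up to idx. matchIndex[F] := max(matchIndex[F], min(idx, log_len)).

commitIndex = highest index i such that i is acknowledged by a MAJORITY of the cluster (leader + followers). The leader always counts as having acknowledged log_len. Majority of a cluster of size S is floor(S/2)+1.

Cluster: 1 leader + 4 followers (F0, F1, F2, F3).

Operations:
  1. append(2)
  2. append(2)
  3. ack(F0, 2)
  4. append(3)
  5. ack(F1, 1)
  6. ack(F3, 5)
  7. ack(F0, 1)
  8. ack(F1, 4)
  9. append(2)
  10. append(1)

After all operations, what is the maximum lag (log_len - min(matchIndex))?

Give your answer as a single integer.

Answer: 10

Derivation:
Op 1: append 2 -> log_len=2
Op 2: append 2 -> log_len=4
Op 3: F0 acks idx 2 -> match: F0=2 F1=0 F2=0 F3=0; commitIndex=0
Op 4: append 3 -> log_len=7
Op 5: F1 acks idx 1 -> match: F0=2 F1=1 F2=0 F3=0; commitIndex=1
Op 6: F3 acks idx 5 -> match: F0=2 F1=1 F2=0 F3=5; commitIndex=2
Op 7: F0 acks idx 1 -> match: F0=2 F1=1 F2=0 F3=5; commitIndex=2
Op 8: F1 acks idx 4 -> match: F0=2 F1=4 F2=0 F3=5; commitIndex=4
Op 9: append 2 -> log_len=9
Op 10: append 1 -> log_len=10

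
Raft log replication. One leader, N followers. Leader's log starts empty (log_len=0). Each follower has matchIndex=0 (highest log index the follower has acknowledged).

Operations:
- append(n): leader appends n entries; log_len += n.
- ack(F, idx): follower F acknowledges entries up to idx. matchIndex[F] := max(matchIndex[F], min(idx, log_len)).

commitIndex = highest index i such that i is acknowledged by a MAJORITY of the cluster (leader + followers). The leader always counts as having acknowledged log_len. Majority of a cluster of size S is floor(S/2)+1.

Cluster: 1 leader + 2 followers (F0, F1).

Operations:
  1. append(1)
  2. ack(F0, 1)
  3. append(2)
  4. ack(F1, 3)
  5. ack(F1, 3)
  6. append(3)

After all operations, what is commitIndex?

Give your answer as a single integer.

Answer: 3

Derivation:
Op 1: append 1 -> log_len=1
Op 2: F0 acks idx 1 -> match: F0=1 F1=0; commitIndex=1
Op 3: append 2 -> log_len=3
Op 4: F1 acks idx 3 -> match: F0=1 F1=3; commitIndex=3
Op 5: F1 acks idx 3 -> match: F0=1 F1=3; commitIndex=3
Op 6: append 3 -> log_len=6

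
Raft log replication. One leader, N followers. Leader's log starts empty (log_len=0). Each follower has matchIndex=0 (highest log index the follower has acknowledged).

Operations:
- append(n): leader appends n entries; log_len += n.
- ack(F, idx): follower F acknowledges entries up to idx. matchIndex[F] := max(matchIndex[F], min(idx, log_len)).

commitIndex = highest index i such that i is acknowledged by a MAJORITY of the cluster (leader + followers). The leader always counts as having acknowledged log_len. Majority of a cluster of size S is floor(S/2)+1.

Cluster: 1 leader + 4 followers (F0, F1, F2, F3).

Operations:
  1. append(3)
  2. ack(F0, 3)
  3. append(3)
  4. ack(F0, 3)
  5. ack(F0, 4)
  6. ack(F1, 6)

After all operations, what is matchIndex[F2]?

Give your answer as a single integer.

Answer: 0

Derivation:
Op 1: append 3 -> log_len=3
Op 2: F0 acks idx 3 -> match: F0=3 F1=0 F2=0 F3=0; commitIndex=0
Op 3: append 3 -> log_len=6
Op 4: F0 acks idx 3 -> match: F0=3 F1=0 F2=0 F3=0; commitIndex=0
Op 5: F0 acks idx 4 -> match: F0=4 F1=0 F2=0 F3=0; commitIndex=0
Op 6: F1 acks idx 6 -> match: F0=4 F1=6 F2=0 F3=0; commitIndex=4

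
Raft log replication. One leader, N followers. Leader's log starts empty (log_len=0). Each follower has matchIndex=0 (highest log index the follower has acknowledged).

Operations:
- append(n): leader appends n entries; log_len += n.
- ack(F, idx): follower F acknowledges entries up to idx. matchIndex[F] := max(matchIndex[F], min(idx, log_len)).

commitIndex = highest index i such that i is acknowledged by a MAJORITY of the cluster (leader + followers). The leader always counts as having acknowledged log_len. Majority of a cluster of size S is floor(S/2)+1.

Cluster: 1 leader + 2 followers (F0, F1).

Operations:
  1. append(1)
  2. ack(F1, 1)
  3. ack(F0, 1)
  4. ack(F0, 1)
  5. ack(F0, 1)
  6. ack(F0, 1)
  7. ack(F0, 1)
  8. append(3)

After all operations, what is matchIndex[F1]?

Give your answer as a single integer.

Op 1: append 1 -> log_len=1
Op 2: F1 acks idx 1 -> match: F0=0 F1=1; commitIndex=1
Op 3: F0 acks idx 1 -> match: F0=1 F1=1; commitIndex=1
Op 4: F0 acks idx 1 -> match: F0=1 F1=1; commitIndex=1
Op 5: F0 acks idx 1 -> match: F0=1 F1=1; commitIndex=1
Op 6: F0 acks idx 1 -> match: F0=1 F1=1; commitIndex=1
Op 7: F0 acks idx 1 -> match: F0=1 F1=1; commitIndex=1
Op 8: append 3 -> log_len=4

Answer: 1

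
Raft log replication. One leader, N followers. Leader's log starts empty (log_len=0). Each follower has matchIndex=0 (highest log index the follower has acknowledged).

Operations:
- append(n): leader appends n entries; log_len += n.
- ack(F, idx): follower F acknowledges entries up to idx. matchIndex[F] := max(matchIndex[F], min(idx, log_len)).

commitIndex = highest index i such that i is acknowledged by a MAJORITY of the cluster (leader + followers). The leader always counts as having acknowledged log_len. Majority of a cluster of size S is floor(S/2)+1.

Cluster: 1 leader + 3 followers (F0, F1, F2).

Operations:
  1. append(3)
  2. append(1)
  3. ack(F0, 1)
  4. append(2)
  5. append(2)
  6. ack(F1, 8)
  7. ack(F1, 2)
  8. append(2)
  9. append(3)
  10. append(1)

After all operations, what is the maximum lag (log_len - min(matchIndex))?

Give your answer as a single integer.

Op 1: append 3 -> log_len=3
Op 2: append 1 -> log_len=4
Op 3: F0 acks idx 1 -> match: F0=1 F1=0 F2=0; commitIndex=0
Op 4: append 2 -> log_len=6
Op 5: append 2 -> log_len=8
Op 6: F1 acks idx 8 -> match: F0=1 F1=8 F2=0; commitIndex=1
Op 7: F1 acks idx 2 -> match: F0=1 F1=8 F2=0; commitIndex=1
Op 8: append 2 -> log_len=10
Op 9: append 3 -> log_len=13
Op 10: append 1 -> log_len=14

Answer: 14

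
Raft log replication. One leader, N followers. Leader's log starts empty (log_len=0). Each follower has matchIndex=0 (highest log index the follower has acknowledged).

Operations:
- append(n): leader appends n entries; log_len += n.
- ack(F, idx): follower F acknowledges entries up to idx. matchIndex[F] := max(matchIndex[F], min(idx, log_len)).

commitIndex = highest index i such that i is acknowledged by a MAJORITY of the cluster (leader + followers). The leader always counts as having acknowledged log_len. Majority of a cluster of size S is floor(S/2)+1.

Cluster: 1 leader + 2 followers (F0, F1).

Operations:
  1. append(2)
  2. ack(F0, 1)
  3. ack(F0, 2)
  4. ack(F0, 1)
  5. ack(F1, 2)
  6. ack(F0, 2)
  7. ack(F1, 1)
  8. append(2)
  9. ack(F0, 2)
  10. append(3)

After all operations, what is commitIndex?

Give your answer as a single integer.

Answer: 2

Derivation:
Op 1: append 2 -> log_len=2
Op 2: F0 acks idx 1 -> match: F0=1 F1=0; commitIndex=1
Op 3: F0 acks idx 2 -> match: F0=2 F1=0; commitIndex=2
Op 4: F0 acks idx 1 -> match: F0=2 F1=0; commitIndex=2
Op 5: F1 acks idx 2 -> match: F0=2 F1=2; commitIndex=2
Op 6: F0 acks idx 2 -> match: F0=2 F1=2; commitIndex=2
Op 7: F1 acks idx 1 -> match: F0=2 F1=2; commitIndex=2
Op 8: append 2 -> log_len=4
Op 9: F0 acks idx 2 -> match: F0=2 F1=2; commitIndex=2
Op 10: append 3 -> log_len=7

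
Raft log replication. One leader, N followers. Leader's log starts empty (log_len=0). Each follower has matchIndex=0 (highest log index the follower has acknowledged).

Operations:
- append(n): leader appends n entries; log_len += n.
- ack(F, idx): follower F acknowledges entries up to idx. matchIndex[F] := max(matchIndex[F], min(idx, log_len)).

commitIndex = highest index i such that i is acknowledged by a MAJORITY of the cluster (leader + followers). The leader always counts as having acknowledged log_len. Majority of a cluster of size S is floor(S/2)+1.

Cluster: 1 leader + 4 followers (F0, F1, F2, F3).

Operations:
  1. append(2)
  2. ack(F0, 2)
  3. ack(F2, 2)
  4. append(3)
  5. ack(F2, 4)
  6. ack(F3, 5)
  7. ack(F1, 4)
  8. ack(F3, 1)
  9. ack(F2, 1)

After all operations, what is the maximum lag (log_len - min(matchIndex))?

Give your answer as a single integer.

Answer: 3

Derivation:
Op 1: append 2 -> log_len=2
Op 2: F0 acks idx 2 -> match: F0=2 F1=0 F2=0 F3=0; commitIndex=0
Op 3: F2 acks idx 2 -> match: F0=2 F1=0 F2=2 F3=0; commitIndex=2
Op 4: append 3 -> log_len=5
Op 5: F2 acks idx 4 -> match: F0=2 F1=0 F2=4 F3=0; commitIndex=2
Op 6: F3 acks idx 5 -> match: F0=2 F1=0 F2=4 F3=5; commitIndex=4
Op 7: F1 acks idx 4 -> match: F0=2 F1=4 F2=4 F3=5; commitIndex=4
Op 8: F3 acks idx 1 -> match: F0=2 F1=4 F2=4 F3=5; commitIndex=4
Op 9: F2 acks idx 1 -> match: F0=2 F1=4 F2=4 F3=5; commitIndex=4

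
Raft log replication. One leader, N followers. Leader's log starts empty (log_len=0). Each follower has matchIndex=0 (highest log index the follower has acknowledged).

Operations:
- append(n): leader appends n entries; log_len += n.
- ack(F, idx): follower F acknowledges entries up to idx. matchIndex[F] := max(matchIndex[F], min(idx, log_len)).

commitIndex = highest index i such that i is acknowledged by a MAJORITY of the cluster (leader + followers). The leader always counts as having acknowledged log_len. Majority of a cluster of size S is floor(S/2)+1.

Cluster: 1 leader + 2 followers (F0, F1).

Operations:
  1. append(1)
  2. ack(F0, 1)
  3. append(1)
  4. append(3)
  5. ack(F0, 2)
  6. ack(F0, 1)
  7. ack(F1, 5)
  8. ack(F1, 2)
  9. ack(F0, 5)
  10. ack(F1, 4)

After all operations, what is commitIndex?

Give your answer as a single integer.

Answer: 5

Derivation:
Op 1: append 1 -> log_len=1
Op 2: F0 acks idx 1 -> match: F0=1 F1=0; commitIndex=1
Op 3: append 1 -> log_len=2
Op 4: append 3 -> log_len=5
Op 5: F0 acks idx 2 -> match: F0=2 F1=0; commitIndex=2
Op 6: F0 acks idx 1 -> match: F0=2 F1=0; commitIndex=2
Op 7: F1 acks idx 5 -> match: F0=2 F1=5; commitIndex=5
Op 8: F1 acks idx 2 -> match: F0=2 F1=5; commitIndex=5
Op 9: F0 acks idx 5 -> match: F0=5 F1=5; commitIndex=5
Op 10: F1 acks idx 4 -> match: F0=5 F1=5; commitIndex=5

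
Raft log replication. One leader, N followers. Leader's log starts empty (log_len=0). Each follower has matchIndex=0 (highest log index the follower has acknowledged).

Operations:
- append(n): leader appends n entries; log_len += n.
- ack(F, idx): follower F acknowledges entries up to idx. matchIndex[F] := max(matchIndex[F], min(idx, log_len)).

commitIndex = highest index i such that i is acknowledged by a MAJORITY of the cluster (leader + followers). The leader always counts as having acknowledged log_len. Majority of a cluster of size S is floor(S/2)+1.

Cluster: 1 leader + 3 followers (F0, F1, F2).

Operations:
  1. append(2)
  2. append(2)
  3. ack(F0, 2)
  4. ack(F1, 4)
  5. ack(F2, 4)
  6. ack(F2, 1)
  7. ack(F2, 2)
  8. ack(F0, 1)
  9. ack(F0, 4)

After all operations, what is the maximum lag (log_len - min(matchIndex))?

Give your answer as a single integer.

Op 1: append 2 -> log_len=2
Op 2: append 2 -> log_len=4
Op 3: F0 acks idx 2 -> match: F0=2 F1=0 F2=0; commitIndex=0
Op 4: F1 acks idx 4 -> match: F0=2 F1=4 F2=0; commitIndex=2
Op 5: F2 acks idx 4 -> match: F0=2 F1=4 F2=4; commitIndex=4
Op 6: F2 acks idx 1 -> match: F0=2 F1=4 F2=4; commitIndex=4
Op 7: F2 acks idx 2 -> match: F0=2 F1=4 F2=4; commitIndex=4
Op 8: F0 acks idx 1 -> match: F0=2 F1=4 F2=4; commitIndex=4
Op 9: F0 acks idx 4 -> match: F0=4 F1=4 F2=4; commitIndex=4

Answer: 0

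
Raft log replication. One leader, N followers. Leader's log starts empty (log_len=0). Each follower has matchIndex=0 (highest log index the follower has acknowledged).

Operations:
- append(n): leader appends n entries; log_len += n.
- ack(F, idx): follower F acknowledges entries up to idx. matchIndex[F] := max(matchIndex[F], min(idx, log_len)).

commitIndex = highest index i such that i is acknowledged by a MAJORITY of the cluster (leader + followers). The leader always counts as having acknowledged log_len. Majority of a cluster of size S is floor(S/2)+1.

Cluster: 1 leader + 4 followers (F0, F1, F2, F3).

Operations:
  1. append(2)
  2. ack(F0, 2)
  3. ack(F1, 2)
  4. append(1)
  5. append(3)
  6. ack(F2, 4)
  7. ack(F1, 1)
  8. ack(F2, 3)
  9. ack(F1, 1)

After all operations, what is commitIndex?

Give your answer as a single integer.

Answer: 2

Derivation:
Op 1: append 2 -> log_len=2
Op 2: F0 acks idx 2 -> match: F0=2 F1=0 F2=0 F3=0; commitIndex=0
Op 3: F1 acks idx 2 -> match: F0=2 F1=2 F2=0 F3=0; commitIndex=2
Op 4: append 1 -> log_len=3
Op 5: append 3 -> log_len=6
Op 6: F2 acks idx 4 -> match: F0=2 F1=2 F2=4 F3=0; commitIndex=2
Op 7: F1 acks idx 1 -> match: F0=2 F1=2 F2=4 F3=0; commitIndex=2
Op 8: F2 acks idx 3 -> match: F0=2 F1=2 F2=4 F3=0; commitIndex=2
Op 9: F1 acks idx 1 -> match: F0=2 F1=2 F2=4 F3=0; commitIndex=2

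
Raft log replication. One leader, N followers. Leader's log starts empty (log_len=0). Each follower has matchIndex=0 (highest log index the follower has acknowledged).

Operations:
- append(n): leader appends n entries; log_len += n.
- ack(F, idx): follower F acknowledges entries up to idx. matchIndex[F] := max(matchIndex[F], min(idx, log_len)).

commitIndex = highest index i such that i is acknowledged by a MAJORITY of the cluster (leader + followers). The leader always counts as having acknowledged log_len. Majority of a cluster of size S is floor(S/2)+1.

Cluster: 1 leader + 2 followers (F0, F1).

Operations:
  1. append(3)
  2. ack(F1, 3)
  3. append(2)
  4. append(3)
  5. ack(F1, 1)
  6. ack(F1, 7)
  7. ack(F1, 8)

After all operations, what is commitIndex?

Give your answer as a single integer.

Op 1: append 3 -> log_len=3
Op 2: F1 acks idx 3 -> match: F0=0 F1=3; commitIndex=3
Op 3: append 2 -> log_len=5
Op 4: append 3 -> log_len=8
Op 5: F1 acks idx 1 -> match: F0=0 F1=3; commitIndex=3
Op 6: F1 acks idx 7 -> match: F0=0 F1=7; commitIndex=7
Op 7: F1 acks idx 8 -> match: F0=0 F1=8; commitIndex=8

Answer: 8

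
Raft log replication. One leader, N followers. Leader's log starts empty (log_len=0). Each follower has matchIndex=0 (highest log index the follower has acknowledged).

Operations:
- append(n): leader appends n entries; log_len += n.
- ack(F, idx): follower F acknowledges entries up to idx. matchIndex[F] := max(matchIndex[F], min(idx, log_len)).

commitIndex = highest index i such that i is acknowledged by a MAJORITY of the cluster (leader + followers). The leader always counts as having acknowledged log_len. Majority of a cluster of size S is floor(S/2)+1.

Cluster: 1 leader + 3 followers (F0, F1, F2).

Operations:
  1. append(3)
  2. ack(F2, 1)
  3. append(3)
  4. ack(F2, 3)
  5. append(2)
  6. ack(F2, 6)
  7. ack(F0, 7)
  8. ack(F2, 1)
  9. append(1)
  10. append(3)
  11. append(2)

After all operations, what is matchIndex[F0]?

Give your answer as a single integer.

Op 1: append 3 -> log_len=3
Op 2: F2 acks idx 1 -> match: F0=0 F1=0 F2=1; commitIndex=0
Op 3: append 3 -> log_len=6
Op 4: F2 acks idx 3 -> match: F0=0 F1=0 F2=3; commitIndex=0
Op 5: append 2 -> log_len=8
Op 6: F2 acks idx 6 -> match: F0=0 F1=0 F2=6; commitIndex=0
Op 7: F0 acks idx 7 -> match: F0=7 F1=0 F2=6; commitIndex=6
Op 8: F2 acks idx 1 -> match: F0=7 F1=0 F2=6; commitIndex=6
Op 9: append 1 -> log_len=9
Op 10: append 3 -> log_len=12
Op 11: append 2 -> log_len=14

Answer: 7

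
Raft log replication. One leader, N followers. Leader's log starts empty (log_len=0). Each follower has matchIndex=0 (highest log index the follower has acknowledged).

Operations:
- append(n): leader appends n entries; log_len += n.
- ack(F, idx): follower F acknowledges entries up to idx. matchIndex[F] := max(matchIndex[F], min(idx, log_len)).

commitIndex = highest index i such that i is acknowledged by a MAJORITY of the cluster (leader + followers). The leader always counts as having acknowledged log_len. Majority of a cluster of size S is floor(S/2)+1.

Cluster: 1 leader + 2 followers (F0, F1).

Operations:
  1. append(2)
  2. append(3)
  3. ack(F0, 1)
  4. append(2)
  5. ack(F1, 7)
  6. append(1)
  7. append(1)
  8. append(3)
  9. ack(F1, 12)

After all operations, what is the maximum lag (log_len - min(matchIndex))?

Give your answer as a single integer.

Op 1: append 2 -> log_len=2
Op 2: append 3 -> log_len=5
Op 3: F0 acks idx 1 -> match: F0=1 F1=0; commitIndex=1
Op 4: append 2 -> log_len=7
Op 5: F1 acks idx 7 -> match: F0=1 F1=7; commitIndex=7
Op 6: append 1 -> log_len=8
Op 7: append 1 -> log_len=9
Op 8: append 3 -> log_len=12
Op 9: F1 acks idx 12 -> match: F0=1 F1=12; commitIndex=12

Answer: 11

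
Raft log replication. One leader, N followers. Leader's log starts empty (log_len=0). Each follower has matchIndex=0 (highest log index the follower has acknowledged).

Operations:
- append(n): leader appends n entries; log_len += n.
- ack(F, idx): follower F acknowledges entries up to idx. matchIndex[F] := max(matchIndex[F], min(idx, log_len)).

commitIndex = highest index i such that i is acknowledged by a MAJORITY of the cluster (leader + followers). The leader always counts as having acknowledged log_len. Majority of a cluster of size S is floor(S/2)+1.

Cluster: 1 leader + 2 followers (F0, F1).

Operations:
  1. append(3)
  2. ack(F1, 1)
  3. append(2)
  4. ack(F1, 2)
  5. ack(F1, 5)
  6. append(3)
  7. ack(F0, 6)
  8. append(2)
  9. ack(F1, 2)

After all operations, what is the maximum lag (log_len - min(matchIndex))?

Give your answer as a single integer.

Op 1: append 3 -> log_len=3
Op 2: F1 acks idx 1 -> match: F0=0 F1=1; commitIndex=1
Op 3: append 2 -> log_len=5
Op 4: F1 acks idx 2 -> match: F0=0 F1=2; commitIndex=2
Op 5: F1 acks idx 5 -> match: F0=0 F1=5; commitIndex=5
Op 6: append 3 -> log_len=8
Op 7: F0 acks idx 6 -> match: F0=6 F1=5; commitIndex=6
Op 8: append 2 -> log_len=10
Op 9: F1 acks idx 2 -> match: F0=6 F1=5; commitIndex=6

Answer: 5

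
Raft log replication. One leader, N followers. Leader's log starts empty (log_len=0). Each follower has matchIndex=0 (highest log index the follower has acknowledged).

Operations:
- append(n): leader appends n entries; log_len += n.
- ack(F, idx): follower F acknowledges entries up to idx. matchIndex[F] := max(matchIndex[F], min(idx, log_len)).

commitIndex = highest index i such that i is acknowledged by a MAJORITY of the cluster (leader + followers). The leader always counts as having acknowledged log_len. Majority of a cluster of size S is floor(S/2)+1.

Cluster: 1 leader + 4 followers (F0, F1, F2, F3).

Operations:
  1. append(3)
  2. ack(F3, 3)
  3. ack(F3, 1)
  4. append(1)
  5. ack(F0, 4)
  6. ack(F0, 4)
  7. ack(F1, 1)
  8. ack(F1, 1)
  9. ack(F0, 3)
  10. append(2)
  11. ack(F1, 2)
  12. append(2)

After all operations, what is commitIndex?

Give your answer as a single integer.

Answer: 3

Derivation:
Op 1: append 3 -> log_len=3
Op 2: F3 acks idx 3 -> match: F0=0 F1=0 F2=0 F3=3; commitIndex=0
Op 3: F3 acks idx 1 -> match: F0=0 F1=0 F2=0 F3=3; commitIndex=0
Op 4: append 1 -> log_len=4
Op 5: F0 acks idx 4 -> match: F0=4 F1=0 F2=0 F3=3; commitIndex=3
Op 6: F0 acks idx 4 -> match: F0=4 F1=0 F2=0 F3=3; commitIndex=3
Op 7: F1 acks idx 1 -> match: F0=4 F1=1 F2=0 F3=3; commitIndex=3
Op 8: F1 acks idx 1 -> match: F0=4 F1=1 F2=0 F3=3; commitIndex=3
Op 9: F0 acks idx 3 -> match: F0=4 F1=1 F2=0 F3=3; commitIndex=3
Op 10: append 2 -> log_len=6
Op 11: F1 acks idx 2 -> match: F0=4 F1=2 F2=0 F3=3; commitIndex=3
Op 12: append 2 -> log_len=8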